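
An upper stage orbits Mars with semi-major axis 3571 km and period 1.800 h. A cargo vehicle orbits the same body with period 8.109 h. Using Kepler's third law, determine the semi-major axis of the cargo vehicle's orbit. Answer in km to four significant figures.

a₂ ≈ 9741 km

Kepler's third law: a³ ∝ T², so a₂ = a₁ (T₂/T₁)^(2/3).
T₂/T₁ = 4.505, (T₂/T₁)^(2/3) = 2.728.
a₂ = 3571 × 2.728 = 9741 km.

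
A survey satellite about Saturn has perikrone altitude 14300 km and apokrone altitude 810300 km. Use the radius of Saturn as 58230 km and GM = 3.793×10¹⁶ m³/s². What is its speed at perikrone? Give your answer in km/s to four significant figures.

v ≈ 31.07 km/s

r_p = 58230 + 14300 = 72530 km = 7.2530×10⁷ m.
r_a = 58230 + 810300 = 868530 km = 8.6853×10⁸ m.
Semi-major axis a = (r_p + r_a)/2 = 4.7053×10⁵ km = 4.705×10⁸ m.
Vis-viva: v² = μ(2/r − 1/a) = 3.793×10¹⁶ × (2.757×10⁻⁸ − 2.125×10⁻⁹) = 9.653×10⁸ m²/s².
v = 31070 m/s = 31.07 km/s.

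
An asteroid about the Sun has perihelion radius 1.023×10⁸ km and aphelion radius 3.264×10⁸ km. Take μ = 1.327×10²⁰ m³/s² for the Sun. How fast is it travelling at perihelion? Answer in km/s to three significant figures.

Semi-major axis a = (r_p + r_a)/2 = 2.1435×10⁸ km = 2.144×10¹¹ m.
Vis-viva: v² = μ(2/r − 1/a) = 1.327×10²⁰ × (1.955×10⁻¹¹ − 4.665×10⁻¹²) = 1.975×10⁹ m²/s².
v = 44440 m/s = 44.44 km/s.

v ≈ 44.4 km/s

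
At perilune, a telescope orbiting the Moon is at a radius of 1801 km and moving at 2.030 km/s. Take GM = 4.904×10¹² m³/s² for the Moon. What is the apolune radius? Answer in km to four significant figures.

r_p = 1.801×10⁶ m.
Specific energy ε = v²/2 − μ/r = -6.625×10⁵ J/kg, so a = −μ/(2ε) = 3.701×10⁶ m.
The apsides satisfy r_p + r_a = 2a, so the apolune radius is 2a − r_p = 5.601×10⁶ m = 5601.5 km.

apolune radius ≈ 5601 km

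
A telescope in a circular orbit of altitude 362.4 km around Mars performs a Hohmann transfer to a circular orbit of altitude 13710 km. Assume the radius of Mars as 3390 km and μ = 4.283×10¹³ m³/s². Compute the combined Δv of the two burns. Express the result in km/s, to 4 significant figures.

Δv_total ≈ 1.581 km/s

r₁ = 3390 + 362.4 = 3752.4 km = 3.7524×10⁶ m.
r₂ = 3390 + 13710 = 17100 km = 1.7100×10⁷ m.
Transfer ellipse a_t = (r₁ + r₂)/2 = 1.043×10⁷ m.
At r₁: circular v_c1 = √(μ/r₁) = 3378 m/s; transfer-periapsis v_p = √[μ(2/r₁ − 1/a_t)] = 4327 m/s.
Δv₁ = v_p − v_c1 = 948.2 m/s.
At r₂: circular v_c2 = √(μ/r₂) = 1583 m/s; transfer-apoapsis v_a = √[μ(2/r₂ − 1/a_t)] = 949.4 m/s.
Δv₂ = v_c2 − v_a = 633.2 m/s.
Total Δv = Δv₁ + Δv₂ = 1581 m/s = 1.581 km/s.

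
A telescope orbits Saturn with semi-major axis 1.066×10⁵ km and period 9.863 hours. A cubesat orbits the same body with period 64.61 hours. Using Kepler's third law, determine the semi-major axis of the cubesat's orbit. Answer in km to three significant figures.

Kepler's third law: a³ ∝ T², so a₂ = a₁ (T₂/T₁)^(2/3).
T₂/T₁ = 6.551, (T₂/T₁)^(2/3) = 3.501.
a₂ = 1.066×10⁵ × 3.501 = 3.732×10⁵ km.

a₂ ≈ 3.73×10⁵ km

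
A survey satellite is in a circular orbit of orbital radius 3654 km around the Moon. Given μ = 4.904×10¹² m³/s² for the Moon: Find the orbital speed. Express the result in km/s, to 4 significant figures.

v ≈ 1.158 km/s

r = 3654 km = 3.654×10⁶ m.
For a circular orbit v = √(μ/r) = √(4.904×10¹² / 3.654×10⁶) = √(1.342×10⁶) = 1158 m/s.
That is 1.158 km/s.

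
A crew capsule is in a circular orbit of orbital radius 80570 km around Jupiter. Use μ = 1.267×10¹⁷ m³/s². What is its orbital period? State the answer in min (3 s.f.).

T ≈ 213 min

r = 80570 km = 8.057×10⁷ m.
Kepler's third law: T = 2π√(r³/μ) = 2π√((8.057×10⁷)³ / 1.267×10¹⁷).
r³/μ = 4.128×10⁶ s², so T = 2π × 2.032×10³ = 1.277×10⁴ s.
Converting: 1.277×10⁴ s ÷ 60.00 = 212.8 min.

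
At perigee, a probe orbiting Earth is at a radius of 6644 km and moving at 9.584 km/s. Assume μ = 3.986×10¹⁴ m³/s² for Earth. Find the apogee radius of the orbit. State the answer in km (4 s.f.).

r_p = 6.644×10⁶ m.
Specific energy ε = v²/2 − μ/r = -1.407×10⁷ J/kg, so a = −μ/(2ε) = 1.417×10⁷ m.
The apsides satisfy r_p + r_a = 2a, so the apogee radius is 2a − r_p = 2.169×10⁷ m = 21691 km.

apogee radius ≈ 21690 km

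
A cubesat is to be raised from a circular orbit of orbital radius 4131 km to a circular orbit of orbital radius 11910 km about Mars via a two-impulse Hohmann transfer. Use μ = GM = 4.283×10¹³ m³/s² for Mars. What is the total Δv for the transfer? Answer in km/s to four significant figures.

r₁ = 4131 km = 4.131×10⁶ m.
r₂ = 11910 km = 1.191×10⁷ m.
Transfer ellipse a_t = (r₁ + r₂)/2 = 8.020×10⁶ m.
At r₁: circular v_c1 = √(μ/r₁) = 3220 m/s; transfer-periapsis v_p = √[μ(2/r₁ − 1/a_t)] = 3924 m/s.
Δv₁ = v_p − v_c1 = 703.8 m/s.
At r₂: circular v_c2 = √(μ/r₂) = 1896 m/s; transfer-apoapsis v_a = √[μ(2/r₂ − 1/a_t)] = 1361 m/s.
Δv₂ = v_c2 − v_a = 535.4 m/s.
Total Δv = Δv₁ + Δv₂ = 1239 m/s = 1.239 km/s.

Δv_total ≈ 1.239 km/s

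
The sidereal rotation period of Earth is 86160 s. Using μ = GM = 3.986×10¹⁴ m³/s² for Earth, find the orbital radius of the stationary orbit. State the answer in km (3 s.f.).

r_sync ≈ 42200 km

A synchronous orbit has period T, so by Kepler's third law a = (μT²/4π²)^(1/3).
μT²/4π² = 3.986×10¹⁴ × (8.616×10⁴)² / 39.48 = 7.495×10²² m³.
a = 4.216×10⁷ m = 42163 km.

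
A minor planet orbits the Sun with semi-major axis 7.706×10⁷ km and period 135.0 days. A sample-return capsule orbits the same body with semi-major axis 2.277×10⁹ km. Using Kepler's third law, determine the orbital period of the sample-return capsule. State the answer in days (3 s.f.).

T₂ ≈ 21700 days

Kepler's third law: T² ∝ a³, so T₂ = T₁ (a₂/a₁)^(3/2).
a₂/a₁ = 29.55, (a₂/a₁)^(3/2) = 160.6.
T₂ = 135.0 × 160.6 = 21680 days.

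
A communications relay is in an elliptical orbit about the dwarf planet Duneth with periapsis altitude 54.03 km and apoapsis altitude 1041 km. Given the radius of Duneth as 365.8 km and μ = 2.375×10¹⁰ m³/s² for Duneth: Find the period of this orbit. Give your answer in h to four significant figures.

T ≈ 9.885 h

r_p = 365.8 + 54.03 = 419.83 km = 4.1983×10⁵ m.
r_a = 365.8 + 1041 = 1406.8 km = 1.4068×10⁶ m.
Semi-major axis a = (r_p + r_a)/2 = (419.83 + 1406.8)/2 = 913.32 km = 9.133×10⁵ m.
By Kepler's third law T = 2π√(a³/μ) = 2π × 5.664×10³ = 3.559×10⁴ s.
= 9.885 h.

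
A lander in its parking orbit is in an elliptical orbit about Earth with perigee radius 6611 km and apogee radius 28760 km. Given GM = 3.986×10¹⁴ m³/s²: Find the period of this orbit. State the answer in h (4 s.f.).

Semi-major axis a = (r_p + r_a)/2 = (6611.0 + 28760)/2 = 17686 km = 1.769×10⁷ m.
By Kepler's third law T = 2π√(a³/μ) = 2π × 3.725×10³ = 2.341×10⁴ s.
= 6.502 h.

T ≈ 6.502 h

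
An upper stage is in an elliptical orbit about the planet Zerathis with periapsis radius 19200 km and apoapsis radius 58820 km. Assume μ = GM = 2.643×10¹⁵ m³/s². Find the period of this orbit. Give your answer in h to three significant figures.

Semi-major axis a = (r_p + r_a)/2 = (19200 + 58820)/2 = 39010 km = 3.901×10⁷ m.
By Kepler's third law T = 2π√(a³/μ) = 2π × 4.739×10³ = 2.978×10⁴ s.
= 8.272 h.

T ≈ 8.27 h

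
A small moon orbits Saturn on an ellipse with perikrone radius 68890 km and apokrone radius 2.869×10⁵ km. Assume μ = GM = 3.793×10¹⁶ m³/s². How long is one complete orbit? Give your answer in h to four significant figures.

T ≈ 21.26 h

Semi-major axis a = (r_p + r_a)/2 = (68890 + 2.8690×10⁵)/2 = 1.7790×10⁵ km = 1.779×10⁸ m.
By Kepler's third law T = 2π√(a³/μ) = 2π × 1.218×10⁴ = 7.655×10⁴ s.
= 21.26 h.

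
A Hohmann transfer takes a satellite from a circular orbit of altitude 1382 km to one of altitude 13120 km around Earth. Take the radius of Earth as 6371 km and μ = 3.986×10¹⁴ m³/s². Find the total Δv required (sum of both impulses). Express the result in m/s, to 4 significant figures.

r₁ = 6371 + 1382 = 7753.0 km = 7.7530×10⁶ m.
r₂ = 6371 + 13120 = 19491 km = 1.9491×10⁷ m.
Transfer ellipse a_t = (r₁ + r₂)/2 = 1.362×10⁷ m.
At r₁: circular v_c1 = √(μ/r₁) = 7170 m/s; transfer-perigee v_p = √[μ(2/r₁ − 1/a_t)] = 8577 m/s.
Δv₁ = v_p − v_c1 = 1407 m/s.
At r₂: circular v_c2 = √(μ/r₂) = 4522 m/s; transfer-apogee v_a = √[μ(2/r₂ − 1/a_t)] = 3412 m/s.
Δv₂ = v_c2 − v_a = 1111 m/s.
Total Δv = Δv₁ + Δv₂ = 2517 m/s.

Δv_total ≈ 2517 m/s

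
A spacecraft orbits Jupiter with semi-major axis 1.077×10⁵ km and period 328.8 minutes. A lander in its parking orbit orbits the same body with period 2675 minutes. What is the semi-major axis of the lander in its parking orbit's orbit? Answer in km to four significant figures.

Kepler's third law: a³ ∝ T², so a₂ = a₁ (T₂/T₁)^(2/3).
T₂/T₁ = 8.136, (T₂/T₁)^(2/3) = 4.045.
a₂ = 1.077×10⁵ × 4.045 = 4.357×10⁵ km.

a₂ ≈ 4.357×10⁵ km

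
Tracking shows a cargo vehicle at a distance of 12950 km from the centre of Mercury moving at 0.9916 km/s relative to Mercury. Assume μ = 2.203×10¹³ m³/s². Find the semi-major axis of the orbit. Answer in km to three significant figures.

r = 1.295×10⁷ m.
Vis-viva rearranged: 1/a = 2/r − v²/μ = 1.544×10⁻⁷ − 4.463×10⁻⁸ = 1.098×10⁻⁷ m⁻¹.
a = 9.107×10⁶ m = 9106.9 km.

a ≈ 9110 km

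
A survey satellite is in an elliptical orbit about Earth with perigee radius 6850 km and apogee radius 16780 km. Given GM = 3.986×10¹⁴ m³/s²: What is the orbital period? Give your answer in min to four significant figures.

T ≈ 213.0 min

Semi-major axis a = (r_p + r_a)/2 = (6850.0 + 16780)/2 = 11815 km = 1.182×10⁷ m.
By Kepler's third law T = 2π√(a³/μ) = 2π × 2.034×10³ = 1.278×10⁴ s.
= 213.0 min.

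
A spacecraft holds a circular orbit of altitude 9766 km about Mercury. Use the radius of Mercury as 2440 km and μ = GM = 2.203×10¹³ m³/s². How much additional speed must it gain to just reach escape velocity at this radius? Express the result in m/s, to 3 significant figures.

r = 2440 + 9766 = 12206 km = 1.2206×10⁷ m.
Circular speed v_c = √(μ/r) = 1343 m/s.
Escape speed v_esc = √(2μ/r) = √2 × v_c = 1900 m/s.
Δv = v_esc − v_c = 556.5 m/s.

Δv ≈ 556 m/s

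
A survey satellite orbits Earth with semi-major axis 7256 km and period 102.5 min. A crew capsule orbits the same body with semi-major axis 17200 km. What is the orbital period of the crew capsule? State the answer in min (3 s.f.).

Kepler's third law: T² ∝ a³, so T₂ = T₁ (a₂/a₁)^(3/2).
a₂/a₁ = 2.370, (a₂/a₁)^(3/2) = 3.650.
T₂ = 102.5 × 3.650 = 374.1 min.

T₂ ≈ 374 min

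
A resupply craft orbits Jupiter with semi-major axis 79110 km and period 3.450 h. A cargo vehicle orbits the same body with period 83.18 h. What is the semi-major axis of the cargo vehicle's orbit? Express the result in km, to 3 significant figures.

Kepler's third law: a³ ∝ T², so a₂ = a₁ (T₂/T₁)^(2/3).
T₂/T₁ = 24.11, (T₂/T₁)^(2/3) = 8.346.
a₂ = 79110 × 8.346 = 6.602×10⁵ km.

a₂ ≈ 6.60×10⁵ km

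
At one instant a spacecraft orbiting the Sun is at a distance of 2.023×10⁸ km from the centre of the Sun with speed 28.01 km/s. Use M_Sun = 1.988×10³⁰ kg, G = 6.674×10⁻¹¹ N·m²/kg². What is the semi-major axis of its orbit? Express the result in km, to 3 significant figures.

a ≈ 2.52×10⁸ km

μ = GM = 6.674×10⁻¹¹ × 1.988×10³⁰ = 1.327×10²⁰ m³/s².
r = 2.023×10¹¹ m.
Specific orbital energy ε = v²/2 − μ/r = (28010)²/2 − 1.327×10²⁰/2.023×10¹¹ = -2.636×10⁸ J/kg.
Since ε = −μ/(2a), a = −μ/(2ε) = 2.517×10¹¹ m = 2.5169×10⁸ km.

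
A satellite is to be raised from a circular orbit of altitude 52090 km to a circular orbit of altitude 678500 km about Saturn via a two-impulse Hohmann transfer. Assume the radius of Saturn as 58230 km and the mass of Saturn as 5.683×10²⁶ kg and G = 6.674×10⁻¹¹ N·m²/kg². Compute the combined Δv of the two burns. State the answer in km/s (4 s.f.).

Δv_total ≈ 9.426 km/s

μ = GM = 6.674×10⁻¹¹ × 5.683×10²⁶ = 3.793×10¹⁶ m³/s².
r₁ = 58230 + 52090 = 110320 km = 1.1032×10⁸ m.
r₂ = 58230 + 678500 = 736730 km = 7.3673×10⁸ m.
Transfer ellipse a_t = (r₁ + r₂)/2 = 4.235×10⁸ m.
At r₁: circular v_c1 = √(μ/r₁) = 18540 m/s; transfer-perikrone v_p = √[μ(2/r₁ − 1/a_t)] = 24460 m/s.
Δv₁ = v_p − v_c1 = 5913 m/s.
At r₂: circular v_c2 = √(μ/r₂) = 7175 m/s; transfer-apokrone v_a = √[μ(2/r₂ − 1/a_t)] = 3662 m/s.
Δv₂ = v_c2 − v_a = 3513 m/s.
Total Δv = Δv₁ + Δv₂ = 9426 m/s = 9.426 km/s.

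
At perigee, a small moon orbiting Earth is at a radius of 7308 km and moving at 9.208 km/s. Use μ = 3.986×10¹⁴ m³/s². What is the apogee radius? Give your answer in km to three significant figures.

apogee radius ≈ 25500 km

r_p = 7.308×10⁶ m.
Specific energy ε = v²/2 − μ/r = -1.215×10⁷ J/kg, so a = −μ/(2ε) = 1.640×10⁷ m.
The apsides satisfy r_p + r_a = 2a, so the apogee radius is 2a − r_p = 2.550×10⁷ m = 25500 km.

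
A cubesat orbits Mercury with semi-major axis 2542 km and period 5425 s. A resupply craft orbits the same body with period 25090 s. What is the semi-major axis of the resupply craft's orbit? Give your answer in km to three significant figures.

a₂ ≈ 7060 km

Kepler's third law: a³ ∝ T², so a₂ = a₁ (T₂/T₁)^(2/3).
T₂/T₁ = 4.625, (T₂/T₁)^(2/3) = 2.776.
a₂ = 2542 × 2.776 = 7056 km.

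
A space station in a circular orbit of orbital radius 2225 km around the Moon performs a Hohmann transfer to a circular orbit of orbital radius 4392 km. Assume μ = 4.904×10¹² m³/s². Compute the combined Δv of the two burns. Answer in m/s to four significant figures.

Δv_total ≈ 416.0 m/s

r₁ = 2225 km = 2.225×10⁶ m.
r₂ = 4392 km = 4.392×10⁶ m.
Transfer ellipse a_t = (r₁ + r₂)/2 = 3.308×10⁶ m.
At r₁: circular v_c1 = √(μ/r₁) = 1485 m/s; transfer-perilune v_p = √[μ(2/r₁ − 1/a_t)] = 1711 m/s.
Δv₁ = v_p − v_c1 = 225.9 m/s.
At r₂: circular v_c2 = √(μ/r₂) = 1057 m/s; transfer-apolune v_a = √[μ(2/r₂ − 1/a_t)] = 866.5 m/s.
Δv₂ = v_c2 − v_a = 190.1 m/s.
Total Δv = Δv₁ + Δv₂ = 416.0 m/s.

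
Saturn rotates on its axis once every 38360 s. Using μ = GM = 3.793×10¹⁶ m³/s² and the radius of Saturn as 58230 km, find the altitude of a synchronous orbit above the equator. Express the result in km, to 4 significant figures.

h_sync ≈ 54000 km

A synchronous orbit has period T, so by Kepler's third law a = (μT²/4π²)^(1/3).
μT²/4π² = 3.793×10¹⁶ × (3.836×10⁴)² / 39.48 = 1.414×10²⁴ m³.
a = 1.122×10⁸ m = 1.1223×10⁵ km.
Altitude h = a − R = 1.1223×10⁵ − 58230 = 54005 km.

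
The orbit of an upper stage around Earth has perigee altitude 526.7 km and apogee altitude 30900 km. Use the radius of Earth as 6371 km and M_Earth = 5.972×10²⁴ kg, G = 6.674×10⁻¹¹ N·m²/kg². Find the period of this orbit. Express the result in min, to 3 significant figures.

T ≈ 544 min

μ = GM = 6.674×10⁻¹¹ × 5.972×10²⁴ = 3.986×10¹⁴ m³/s².
r_p = 6371 + 526.7 = 6897.7 km = 6.8977×10⁶ m.
r_a = 6371 + 30900 = 37271 km = 3.7271×10⁷ m.
Semi-major axis a = (r_p + r_a)/2 = (6897.7 + 37271)/2 = 22084 km = 2.208×10⁷ m.
By Kepler's third law T = 2π√(a³/μ) = 2π × 5.198×10³ = 3.266×10⁴ s.
= 544.4 min.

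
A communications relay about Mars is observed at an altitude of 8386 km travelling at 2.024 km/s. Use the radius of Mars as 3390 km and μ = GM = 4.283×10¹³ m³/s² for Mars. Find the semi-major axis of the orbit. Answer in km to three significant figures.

a ≈ 13500 km

r = 3390 + 8386 = 11776 km = 1.178×10⁷ m.
Specific orbital energy ε = v²/2 − μ/r = (2024)²/2 − 4.283×10¹³/1.178×10⁷ = -1.589×10⁶ J/kg.
Since ε = −μ/(2a), a = −μ/(2ε) = 1.348×10⁷ m = 13479 km.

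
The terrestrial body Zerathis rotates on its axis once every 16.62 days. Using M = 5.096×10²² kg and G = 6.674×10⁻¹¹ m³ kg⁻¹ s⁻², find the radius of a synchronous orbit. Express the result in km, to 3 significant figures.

μ = GM = 6.674×10⁻¹¹ × 5.096×10²² = 3.401×10¹² m³/s².
T = 16.62 days = 1.436×10⁶ s.
A synchronous orbit has period T, so by Kepler's third law a = (μT²/4π²)^(1/3).
μT²/4π² = 3.401×10¹² × (1.436×10⁶)² / 39.48 = 1.776×10²³ m³.
a = 5.621×10⁷ m = 56215 km.

r_sync ≈ 56200 km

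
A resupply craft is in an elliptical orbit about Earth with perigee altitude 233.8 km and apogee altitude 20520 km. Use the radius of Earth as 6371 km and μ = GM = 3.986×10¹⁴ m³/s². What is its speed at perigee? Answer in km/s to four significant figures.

v ≈ 9.844 km/s

r_p = 6371 + 233.8 = 6604.8 km = 6.6048×10⁶ m.
r_a = 6371 + 20520 = 26891 km = 2.6891×10⁷ m.
Semi-major axis a = (r_p + r_a)/2 = 16748 km = 1.675×10⁷ m.
Vis-viva: v² = μ(2/r − 1/a) = 3.986×10¹⁴ × (3.028×10⁻⁷ − 5.971×10⁻⁸) = 9.690×10⁷ m²/s².
v = 9844 m/s = 9.844 km/s.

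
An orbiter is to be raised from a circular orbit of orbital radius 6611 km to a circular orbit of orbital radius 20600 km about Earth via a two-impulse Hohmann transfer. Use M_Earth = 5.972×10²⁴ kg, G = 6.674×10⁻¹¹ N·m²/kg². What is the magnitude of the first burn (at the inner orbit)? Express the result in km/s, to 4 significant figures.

μ = GM = 6.674×10⁻¹¹ × 5.972×10²⁴ = 3.986×10¹⁴ m³/s².
r₁ = 6611 km = 6.611×10⁶ m.
r₂ = 20600 km = 2.060×10⁷ m.
Transfer ellipse a_t = (r₁ + r₂)/2 = 1.361×10⁷ m.
At r₁: circular v_c1 = √(μ/r₁) = 7765 m/s; transfer-perigee v_p = √[μ(2/r₁ − 1/a_t)] = 9554 m/s.
Δv₁ = v_p − v_c1 = 1790 m/s.
= 1.790 km/s.

Δv ≈ 1.790 km/s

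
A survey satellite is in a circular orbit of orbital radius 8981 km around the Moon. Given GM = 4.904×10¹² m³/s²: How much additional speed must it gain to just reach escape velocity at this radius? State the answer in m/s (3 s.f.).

r = 8981 km = 8.981×10⁶ m.
Circular speed v_c = √(μ/r) = 738.9 m/s.
Escape speed v_esc = √(2μ/r) = √2 × v_c = 1045 m/s.
Δv = v_esc − v_c = 306.1 m/s.

Δv ≈ 306 m/s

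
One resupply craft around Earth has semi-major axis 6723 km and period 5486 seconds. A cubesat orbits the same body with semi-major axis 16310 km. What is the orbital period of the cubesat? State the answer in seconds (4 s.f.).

Kepler's third law: T² ∝ a³, so T₂ = T₁ (a₂/a₁)^(3/2).
a₂/a₁ = 2.426, (a₂/a₁)^(3/2) = 3.779.
T₂ = 5486 × 3.779 = 20730 seconds.

T₂ ≈ 20730 seconds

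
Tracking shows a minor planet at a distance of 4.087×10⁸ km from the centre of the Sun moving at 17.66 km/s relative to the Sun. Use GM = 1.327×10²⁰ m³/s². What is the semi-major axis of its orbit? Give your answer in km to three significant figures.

a ≈ 3.93×10⁸ km

r = 4.087×10¹¹ m.
Vis-viva rearranged: 1/a = 2/r − v²/μ = 4.894×10⁻¹² − 2.350×10⁻¹² = 2.543×10⁻¹² m⁻¹.
a = 3.932×10¹¹ m = 3.9318×10⁸ km.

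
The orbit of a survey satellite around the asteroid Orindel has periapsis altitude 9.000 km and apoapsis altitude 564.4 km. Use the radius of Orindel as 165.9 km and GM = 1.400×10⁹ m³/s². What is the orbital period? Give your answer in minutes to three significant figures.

r_p = 165.9 + 9.000 = 174.90 km = 1.7490×10⁵ m.
r_a = 165.9 + 564.4 = 730.30 km = 7.3030×10⁵ m.
Semi-major axis a = (r_p + r_a)/2 = (174.90 + 730.30)/2 = 452.60 km = 4.526×10⁵ m.
By Kepler's third law T = 2π√(a³/μ) = 2π × 8.138×10³ = 5.113×10⁴ s.
= 852.2 minutes.

T ≈ 852 minutes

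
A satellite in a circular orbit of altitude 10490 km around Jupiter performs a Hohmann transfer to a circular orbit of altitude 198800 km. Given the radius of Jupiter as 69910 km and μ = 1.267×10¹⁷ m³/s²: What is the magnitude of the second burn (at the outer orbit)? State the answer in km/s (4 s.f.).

Δv ≈ 6.977 km/s

r₁ = 69910 + 10490 = 80400 km = 8.0400×10⁷ m.
r₂ = 69910 + 198800 = 268710 km = 2.6871×10⁸ m.
Transfer ellipse a_t = (r₁ + r₂)/2 = 1.746×10⁸ m.
At r₁: circular v_c1 = √(μ/r₁) = 39700 m/s; transfer-perijove v_p = √[μ(2/r₁ − 1/a_t)] = 49250 m/s.
At r₂: circular v_c2 = √(μ/r₂) = 21710 m/s; transfer-apojove v_a = √[μ(2/r₂ − 1/a_t)] = 14740 m/s.
Δv₂ = v_c2 − v_a = 6977 m/s.
= 6.977 km/s.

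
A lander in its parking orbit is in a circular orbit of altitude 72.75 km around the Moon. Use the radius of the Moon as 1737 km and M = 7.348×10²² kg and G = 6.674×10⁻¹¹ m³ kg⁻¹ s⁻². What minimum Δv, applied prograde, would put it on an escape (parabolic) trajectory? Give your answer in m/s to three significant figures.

μ = GM = 6.674×10⁻¹¹ × 7.348×10²² = 4.904×10¹² m³/s².
r = 1737 + 72.75 = 1809.8 km = 1.8098×10⁶ m.
Circular speed v_c = √(μ/r) = 1646 m/s.
Escape speed v_esc = √(2μ/r) = √2 × v_c = 2328 m/s.
Δv = v_esc − v_c = 681.9 m/s.

Δv ≈ 682 m/s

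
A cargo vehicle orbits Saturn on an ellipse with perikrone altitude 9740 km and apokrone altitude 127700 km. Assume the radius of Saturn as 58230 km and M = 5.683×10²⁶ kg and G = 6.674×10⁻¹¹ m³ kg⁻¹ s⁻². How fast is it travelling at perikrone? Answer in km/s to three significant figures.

μ = GM = 6.674×10⁻¹¹ × 5.683×10²⁶ = 3.793×10¹⁶ m³/s².
r_p = 58230 + 9740 = 67970 km = 6.7970×10⁷ m.
r_a = 58230 + 127700 = 185930 km = 1.8593×10⁸ m.
Semi-major axis a = (r_p + r_a)/2 = 1.2695×10⁵ km = 1.270×10⁸ m.
Vis-viva: v² = μ(2/r − 1/a) = 3.793×10¹⁶ × (2.942×10⁻⁸ − 7.877×10⁻⁹) = 8.173×10⁸ m²/s².
v = 28590 m/s = 28.59 km/s.

v ≈ 28.6 km/s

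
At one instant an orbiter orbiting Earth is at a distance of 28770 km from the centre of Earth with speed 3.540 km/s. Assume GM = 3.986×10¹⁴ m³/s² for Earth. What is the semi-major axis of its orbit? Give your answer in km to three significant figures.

r = 2.877×10⁷ m.
Vis-viva rearranged: 1/a = 2/r − v²/μ = 6.952×10⁻⁸ − 3.144×10⁻⁸ = 3.808×10⁻⁸ m⁻¹.
a = 2.626×10⁷ m = 26262 km.

a ≈ 26300 km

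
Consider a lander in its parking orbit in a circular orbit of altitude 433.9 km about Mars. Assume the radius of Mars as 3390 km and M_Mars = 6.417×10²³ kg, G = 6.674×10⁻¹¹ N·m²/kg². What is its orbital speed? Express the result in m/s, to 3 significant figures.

v ≈ 3350 m/s

μ = GM = 6.674×10⁻¹¹ × 6.417×10²³ = 4.283×10¹³ m³/s².
r = 3390 + 433.9 = 3823.9 km = 3.8239×10⁶ m.
For a circular orbit v = √(μ/r) = √(4.283×10¹³ / 3.824×10⁶) = √(1.120×10⁷) = 3347 m/s.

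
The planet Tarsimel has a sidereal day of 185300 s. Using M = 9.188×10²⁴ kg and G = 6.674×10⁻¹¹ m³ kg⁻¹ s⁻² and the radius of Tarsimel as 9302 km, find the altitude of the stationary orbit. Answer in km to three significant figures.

h_sync ≈ 71800 km

μ = GM = 6.674×10⁻¹¹ × 9.188×10²⁴ = 6.132×10¹⁴ m³/s².
A synchronous orbit has period T, so by Kepler's third law a = (μT²/4π²)^(1/3).
μT²/4π² = 6.132×10¹⁴ × (1.853×10⁵)² / 39.48 = 5.333×10²³ m³.
a = 8.110×10⁷ m = 81096 km.
Altitude h = a − R = 81096 − 9302 = 71794 km.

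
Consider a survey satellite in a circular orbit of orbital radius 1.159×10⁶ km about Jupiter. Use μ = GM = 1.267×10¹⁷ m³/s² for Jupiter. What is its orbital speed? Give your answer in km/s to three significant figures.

v ≈ 10.5 km/s

r = 1.159×10⁶ km = 1.159×10⁹ m.
For a circular orbit v = √(μ/r) = √(1.267×10¹⁷ / 1.159×10⁹) = √(1.093×10⁸) = 10460 m/s.
That is 10.46 km/s.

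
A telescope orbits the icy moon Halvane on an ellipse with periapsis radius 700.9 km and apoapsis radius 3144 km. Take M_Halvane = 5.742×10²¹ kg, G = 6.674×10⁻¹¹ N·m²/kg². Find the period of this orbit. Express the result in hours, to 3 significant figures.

T ≈ 7.52 hours

μ = GM = 6.674×10⁻¹¹ × 5.742×10²¹ = 3.832×10¹¹ m³/s².
Semi-major axis a = (r_p + r_a)/2 = (700.90 + 3144.0)/2 = 1922.5 km = 1.922×10⁶ m.
By Kepler's third law T = 2π√(a³/μ) = 2π × 4.306×10³ = 2.705×10⁴ s.
= 7.515 hours.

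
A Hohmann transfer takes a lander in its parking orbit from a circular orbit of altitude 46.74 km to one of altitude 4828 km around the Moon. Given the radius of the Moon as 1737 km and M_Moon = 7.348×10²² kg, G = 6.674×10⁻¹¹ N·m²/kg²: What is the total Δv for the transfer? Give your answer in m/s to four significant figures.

μ = GM = 6.674×10⁻¹¹ × 7.348×10²² = 4.904×10¹² m³/s².
r₁ = 1737 + 46.74 = 1783.7 km = 1.7837×10⁶ m.
r₂ = 1737 + 4828 = 6565.0 km = 6.5650×10⁶ m.
Transfer ellipse a_t = (r₁ + r₂)/2 = 4.174×10⁶ m.
At r₁: circular v_c1 = √(μ/r₁) = 1658 m/s; transfer-perilune v_p = √[μ(2/r₁ − 1/a_t)] = 2079 m/s.
Δv₁ = v_p − v_c1 = 421.3 m/s.
At r₂: circular v_c2 = √(μ/r₂) = 864.3 m/s; transfer-apolune v_a = √[μ(2/r₂ − 1/a_t)] = 565.0 m/s.
Δv₂ = v_c2 − v_a = 299.3 m/s.
Total Δv = Δv₁ + Δv₂ = 720.6 m/s.

Δv_total ≈ 720.6 m/s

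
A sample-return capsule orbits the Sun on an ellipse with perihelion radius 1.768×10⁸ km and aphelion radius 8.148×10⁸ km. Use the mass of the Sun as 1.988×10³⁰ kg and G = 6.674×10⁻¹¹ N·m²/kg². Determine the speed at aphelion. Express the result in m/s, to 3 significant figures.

μ = GM = 6.674×10⁻¹¹ × 1.988×10³⁰ = 1.327×10²⁰ m³/s².
Semi-major axis a = (r_p + r_a)/2 = 4.9580×10⁸ km = 4.958×10¹¹ m.
Vis-viva: v² = μ(2/r − 1/a) = 1.327×10²⁰ × (2.455×10⁻¹² − 2.017×10⁻¹²) = 5.807×10⁷ m²/s².
v = 7620 m/s.

v ≈ 7620 m/s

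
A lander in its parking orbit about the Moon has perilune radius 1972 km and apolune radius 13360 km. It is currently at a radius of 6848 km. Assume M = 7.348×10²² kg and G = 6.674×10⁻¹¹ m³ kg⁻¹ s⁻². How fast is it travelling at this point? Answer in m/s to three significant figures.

μ = GM = 6.674×10⁻¹¹ × 7.348×10²² = 4.904×10¹² m³/s².
Semi-major axis a = (r_p + r_a)/2 = 7666.0 km = 7.666×10⁶ m.
Vis-viva: v² = μ(2/r − 1/a) = 4.904×10¹² × (2.921×10⁻⁷ − 1.304×10⁻⁷) = 7.925×10⁵ m²/s².
v = 890.2 m/s.

v ≈ 890 m/s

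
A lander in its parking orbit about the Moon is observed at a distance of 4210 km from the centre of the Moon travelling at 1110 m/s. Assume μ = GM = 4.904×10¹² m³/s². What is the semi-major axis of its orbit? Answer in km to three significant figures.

a ≈ 4470 km

r = 4.210×10⁶ m.
Specific orbital energy ε = v²/2 − μ/r = (1110)²/2 − 4.904×10¹²/4.210×10⁶ = -5.488×10⁵ J/kg.
Since ε = −μ/(2a), a = −μ/(2ε) = 4.468×10⁶ m = 4468.0 km.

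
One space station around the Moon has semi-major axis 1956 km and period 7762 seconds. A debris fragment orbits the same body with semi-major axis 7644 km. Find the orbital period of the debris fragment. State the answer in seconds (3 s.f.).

T₂ ≈ 60000 seconds

Kepler's third law: T² ∝ a³, so T₂ = T₁ (a₂/a₁)^(3/2).
a₂/a₁ = 3.908, (a₂/a₁)^(3/2) = 7.726.
T₂ = 7762 × 7.726 = 59970 seconds.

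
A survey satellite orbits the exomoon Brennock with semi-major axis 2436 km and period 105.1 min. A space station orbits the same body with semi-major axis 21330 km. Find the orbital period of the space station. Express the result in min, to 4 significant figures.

Kepler's third law: T² ∝ a³, so T₂ = T₁ (a₂/a₁)^(3/2).
a₂/a₁ = 8.756, (a₂/a₁)^(3/2) = 25.91.
T₂ = 105.1 × 25.91 = 2723 min.

T₂ ≈ 2723 min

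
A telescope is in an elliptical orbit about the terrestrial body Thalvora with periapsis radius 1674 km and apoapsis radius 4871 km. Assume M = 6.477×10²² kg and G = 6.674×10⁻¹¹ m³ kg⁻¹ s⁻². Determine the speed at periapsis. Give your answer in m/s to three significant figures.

v ≈ 1960 m/s

μ = GM = 6.674×10⁻¹¹ × 6.477×10²² = 4.323×10¹² m³/s².
Semi-major axis a = (r_p + r_a)/2 = 3272.5 km = 3.272×10⁶ m.
Vis-viva: v² = μ(2/r − 1/a) = 4.323×10¹² × (1.195×10⁻⁶ − 3.056×10⁻⁷) = 3.844×10⁶ m²/s².
v = 1961 m/s.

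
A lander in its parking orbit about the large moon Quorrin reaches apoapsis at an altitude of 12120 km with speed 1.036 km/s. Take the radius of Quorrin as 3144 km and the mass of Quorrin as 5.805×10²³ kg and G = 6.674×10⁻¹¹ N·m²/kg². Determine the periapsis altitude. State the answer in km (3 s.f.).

periapsis altitude ≈ 949 km

μ = GM = 6.674×10⁻¹¹ × 5.805×10²³ = 3.874×10¹³ m³/s².
r_a = 3144 + 12120 = 15264 km = 1.526×10⁷ m.
Specific energy ε = v²/2 − μ/r = -2.002×10⁶ J/kg, so a = −μ/(2ε) = 9.678×10⁶ m.
The apsides satisfy r_p + r_a = 2a, so the periapsis radius is 2a − r_a = 4.093×10⁶ m = 4092.6 km.
Periapsis altitude = 4092.6 − 3144 = 948.59 km.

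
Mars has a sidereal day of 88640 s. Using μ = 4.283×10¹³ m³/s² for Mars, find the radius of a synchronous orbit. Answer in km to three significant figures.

r_sync ≈ 20400 km

A synchronous orbit has period T, so by Kepler's third law a = (μT²/4π²)^(1/3).
μT²/4π² = 4.283×10¹³ × (8.864×10⁴)² / 39.48 = 8.524×10²¹ m³.
a = 2.043×10⁷ m = 20428 km.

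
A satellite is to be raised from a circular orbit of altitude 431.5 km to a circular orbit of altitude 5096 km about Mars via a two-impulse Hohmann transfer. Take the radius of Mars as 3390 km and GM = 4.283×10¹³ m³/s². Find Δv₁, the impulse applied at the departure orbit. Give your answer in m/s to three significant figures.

r₁ = 3390 + 431.5 = 3821.5 km = 3.8215×10⁶ m.
r₂ = 3390 + 5096 = 8486.0 km = 8.4860×10⁶ m.
Transfer ellipse a_t = (r₁ + r₂)/2 = 6.154×10⁶ m.
At r₁: circular v_c1 = √(μ/r₁) = 3348 m/s; transfer-periapsis v_p = √[μ(2/r₁ − 1/a_t)] = 3931 m/s.
Δv₁ = v_p − v_c1 = 583.5 m/s.

Δv ≈ 584 m/s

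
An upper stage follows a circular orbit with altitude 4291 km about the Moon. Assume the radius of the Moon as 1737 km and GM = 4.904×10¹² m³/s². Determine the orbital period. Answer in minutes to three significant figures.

T ≈ 700 minutes

r = 1737 + 4291 = 6028.0 km = 6.0280×10⁶ m.
Kepler's third law: T = 2π√(r³/μ) = 2π√((6.028×10⁶)³ / 4.904×10¹²).
r³/μ = 4.467×10⁷ s², so T = 2π × 6.683×10³ = 4.199×10⁴ s.
Converting: 4.199×10⁴ s ÷ 60.00 = 699.9 minutes.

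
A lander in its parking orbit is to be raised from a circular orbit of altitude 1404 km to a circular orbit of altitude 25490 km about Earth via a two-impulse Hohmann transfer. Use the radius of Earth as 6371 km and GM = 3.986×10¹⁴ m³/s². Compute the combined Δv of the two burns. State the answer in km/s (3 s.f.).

r₁ = 6371 + 1404 = 7775.0 km = 7.7750×10⁶ m.
r₂ = 6371 + 25490 = 31861 km = 3.1861×10⁷ m.
Transfer ellipse a_t = (r₁ + r₂)/2 = 1.982×10⁷ m.
At r₁: circular v_c1 = √(μ/r₁) = 7160 m/s; transfer-perigee v_p = √[μ(2/r₁ − 1/a_t)] = 9079 m/s.
Δv₁ = v_p − v_c1 = 1918 m/s.
At r₂: circular v_c2 = √(μ/r₂) = 3537 m/s; transfer-apogee v_a = √[μ(2/r₂ − 1/a_t)] = 2215 m/s.
Δv₂ = v_c2 − v_a = 1322 m/s.
Total Δv = Δv₁ + Δv₂ = 3240 m/s = 3.240 km/s.

Δv_total ≈ 3.24 km/s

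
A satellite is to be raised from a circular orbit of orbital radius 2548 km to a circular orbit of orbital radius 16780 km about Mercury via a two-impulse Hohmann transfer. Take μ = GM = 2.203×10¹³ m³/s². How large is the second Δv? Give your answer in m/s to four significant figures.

r₁ = 2548 km = 2.548×10⁶ m.
r₂ = 16780 km = 1.678×10⁷ m.
Transfer ellipse a_t = (r₁ + r₂)/2 = 9.664×10⁶ m.
At r₁: circular v_c1 = √(μ/r₁) = 2940 m/s; transfer-periherm v_p = √[μ(2/r₁ − 1/a_t)] = 3875 m/s.
At r₂: circular v_c2 = √(μ/r₂) = 1146 m/s; transfer-apoherm v_a = √[μ(2/r₂ − 1/a_t)] = 588.3 m/s.
Δv₂ = v_c2 − v_a = 557.5 m/s.

Δv ≈ 557.5 m/s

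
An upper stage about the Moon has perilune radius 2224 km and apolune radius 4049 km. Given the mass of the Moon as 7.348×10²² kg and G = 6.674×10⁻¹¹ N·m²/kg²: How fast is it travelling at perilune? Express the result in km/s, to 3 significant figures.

v ≈ 1.69 km/s

μ = GM = 6.674×10⁻¹¹ × 7.348×10²² = 4.904×10¹² m³/s².
Semi-major axis a = (r_p + r_a)/2 = 3136.5 km = 3.136×10⁶ m.
Vis-viva: v² = μ(2/r − 1/a) = 4.904×10¹² × (8.993×10⁻⁷ − 3.188×10⁻⁷) = 2.847×10⁶ m²/s².
v = 1687 m/s = 1.687 km/s.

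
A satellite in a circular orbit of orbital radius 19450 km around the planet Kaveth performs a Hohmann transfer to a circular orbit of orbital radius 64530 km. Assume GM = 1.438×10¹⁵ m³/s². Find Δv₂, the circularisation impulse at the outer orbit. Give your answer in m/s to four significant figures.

r₁ = 19450 km = 1.945×10⁷ m.
r₂ = 64530 km = 6.453×10⁷ m.
Transfer ellipse a_t = (r₁ + r₂)/2 = 4.199×10⁷ m.
At r₁: circular v_c1 = √(μ/r₁) = 8598 m/s; transfer-periapsis v_p = √[μ(2/r₁ − 1/a_t)] = 10660 m/s.
At r₂: circular v_c2 = √(μ/r₂) = 4721 m/s; transfer-apoapsis v_a = √[μ(2/r₂ − 1/a_t)] = 3213 m/s.
Δv₂ = v_c2 − v_a = 1508 m/s.

Δv ≈ 1508 m/s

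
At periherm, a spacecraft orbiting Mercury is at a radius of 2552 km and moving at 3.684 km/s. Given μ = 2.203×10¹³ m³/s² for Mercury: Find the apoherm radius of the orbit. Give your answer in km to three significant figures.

apoherm radius ≈ 9380 km

r_p = 2.552×10⁶ m.
Specific energy ε = v²/2 − μ/r = -1.847×10⁶ J/kg, so a = −μ/(2ε) = 5.965×10⁶ m.
The apsides satisfy r_p + r_a = 2a, so the apoherm radius is 2a − r_p = 9.379×10⁶ m = 9378.6 km.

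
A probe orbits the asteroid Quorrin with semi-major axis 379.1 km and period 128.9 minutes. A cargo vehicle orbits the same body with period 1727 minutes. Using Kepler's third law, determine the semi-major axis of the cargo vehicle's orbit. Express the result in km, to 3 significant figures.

Kepler's third law: a³ ∝ T², so a₂ = a₁ (T₂/T₁)^(2/3).
T₂/T₁ = 13.40, (T₂/T₁)^(2/3) = 5.641.
a₂ = 379.1 × 5.641 = 2139 km.

a₂ ≈ 2140 km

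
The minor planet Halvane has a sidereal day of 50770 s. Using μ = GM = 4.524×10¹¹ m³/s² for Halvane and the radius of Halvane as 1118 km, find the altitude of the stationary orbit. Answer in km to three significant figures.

h_sync ≈ 1970 km

A synchronous orbit has period T, so by Kepler's third law a = (μT²/4π²)^(1/3).
μT²/4π² = 4.524×10¹¹ × (5.077×10⁴)² / 39.48 = 2.954×10¹⁹ m³.
a = 3.091×10⁶ m = 3091.2 km.
Altitude h = a − R = 3091.2 − 1118 = 1973.2 km.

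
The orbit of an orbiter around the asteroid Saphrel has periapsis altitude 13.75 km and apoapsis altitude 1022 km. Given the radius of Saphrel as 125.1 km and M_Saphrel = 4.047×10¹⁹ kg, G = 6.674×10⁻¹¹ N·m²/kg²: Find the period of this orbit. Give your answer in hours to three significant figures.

T ≈ 17.3 hours

μ = GM = 6.674×10⁻¹¹ × 4.047×10¹⁹ = 2.701×10⁹ m³/s².
r_p = 125.1 + 13.75 = 138.85 km = 1.3885×10⁵ m.
r_a = 125.1 + 1022 = 1147.1 km = 1.1471×10⁶ m.
Semi-major axis a = (r_p + r_a)/2 = (138.85 + 1147.1)/2 = 642.97 km = 6.430×10⁵ m.
By Kepler's third law T = 2π√(a³/μ) = 2π × 9.920×10³ = 6.233×10⁴ s.
= 17.31 hours.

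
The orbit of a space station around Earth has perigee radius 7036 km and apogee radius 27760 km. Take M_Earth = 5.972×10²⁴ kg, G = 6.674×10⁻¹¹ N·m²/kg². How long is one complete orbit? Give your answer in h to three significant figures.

T ≈ 6.34 h

μ = GM = 6.674×10⁻¹¹ × 5.972×10²⁴ = 3.986×10¹⁴ m³/s².
Semi-major axis a = (r_p + r_a)/2 = (7036.0 + 27760)/2 = 17398 km = 1.740×10⁷ m.
By Kepler's third law T = 2π√(a³/μ) = 2π × 3.635×10³ = 2.284×10⁴ s.
= 6.344 h.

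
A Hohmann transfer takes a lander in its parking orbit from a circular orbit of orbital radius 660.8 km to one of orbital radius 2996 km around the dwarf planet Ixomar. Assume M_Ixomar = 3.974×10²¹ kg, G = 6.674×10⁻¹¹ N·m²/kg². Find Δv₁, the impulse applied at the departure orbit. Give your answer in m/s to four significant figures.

Δv ≈ 177.4 m/s

μ = GM = 6.674×10⁻¹¹ × 3.974×10²¹ = 2.652×10¹¹ m³/s².
r₁ = 660.8 km = 6.608×10⁵ m.
r₂ = 2996 km = 2.996×10⁶ m.
Transfer ellipse a_t = (r₁ + r₂)/2 = 1.828×10⁶ m.
At r₁: circular v_c1 = √(μ/r₁) = 633.5 m/s; transfer-periapsis v_p = √[μ(2/r₁ − 1/a_t)] = 811.0 m/s.
Δv₁ = v_p − v_c1 = 177.4 m/s.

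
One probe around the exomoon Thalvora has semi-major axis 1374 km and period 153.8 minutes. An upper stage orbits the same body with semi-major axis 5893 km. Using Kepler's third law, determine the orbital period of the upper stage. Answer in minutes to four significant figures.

T₂ ≈ 1366 minutes

Kepler's third law: T² ∝ a³, so T₂ = T₁ (a₂/a₁)^(3/2).
a₂/a₁ = 4.289, (a₂/a₁)^(3/2) = 8.882.
T₂ = 153.8 × 8.882 = 1366 minutes.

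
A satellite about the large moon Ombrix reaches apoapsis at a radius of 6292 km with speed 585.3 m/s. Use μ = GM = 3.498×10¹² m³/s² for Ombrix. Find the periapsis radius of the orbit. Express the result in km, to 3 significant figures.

r_a = 6.292×10⁶ m.
Specific energy ε = v²/2 − μ/r = -3.847×10⁵ J/kg, so a = −μ/(2ε) = 4.547×10⁶ m.
The apsides satisfy r_p + r_a = 2a, so the periapsis radius is 2a − r_a = 2.802×10⁶ m = 2801.8 km.

periapsis radius ≈ 2800 km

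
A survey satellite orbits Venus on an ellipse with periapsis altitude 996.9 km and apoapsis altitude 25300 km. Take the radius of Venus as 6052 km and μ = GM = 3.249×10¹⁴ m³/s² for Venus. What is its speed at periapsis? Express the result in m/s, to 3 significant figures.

v ≈ 8680 m/s

r_p = 6052 + 996.9 = 7048.9 km = 7.0489×10⁶ m.
r_a = 6052 + 25300 = 31352 km = 3.1352×10⁷ m.
Semi-major axis a = (r_p + r_a)/2 = 19200 km = 1.920×10⁷ m.
Vis-viva: v² = μ(2/r − 1/a) = 3.249×10¹⁴ × (2.837×10⁻⁷ − 5.208×10⁻⁸) = 7.526×10⁷ m²/s².
v = 8675 m/s.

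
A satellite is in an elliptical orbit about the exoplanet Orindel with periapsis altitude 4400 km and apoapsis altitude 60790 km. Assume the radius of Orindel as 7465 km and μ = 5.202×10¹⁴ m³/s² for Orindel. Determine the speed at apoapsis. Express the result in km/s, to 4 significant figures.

v ≈ 1.502 km/s

r_p = 7465 + 4400 = 11865 km = 1.1865×10⁷ m.
r_a = 7465 + 60790 = 68255 km = 6.8255×10⁷ m.
Semi-major axis a = (r_p + r_a)/2 = 40060 km = 4.006×10⁷ m.
Vis-viva: v² = μ(2/r − 1/a) = 5.202×10¹⁴ × (2.930×10⁻⁸ − 2.496×10⁻⁸) = 2.257×10⁶ m²/s².
v = 1502 m/s = 1.502 km/s.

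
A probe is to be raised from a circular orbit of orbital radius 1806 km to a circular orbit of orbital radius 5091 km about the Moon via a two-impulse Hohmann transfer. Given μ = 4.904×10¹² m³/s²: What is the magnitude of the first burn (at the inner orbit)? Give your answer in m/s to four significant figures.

Δv ≈ 354.3 m/s

r₁ = 1806 km = 1.806×10⁶ m.
r₂ = 5091 km = 5.091×10⁶ m.
Transfer ellipse a_t = (r₁ + r₂)/2 = 3.448×10⁶ m.
At r₁: circular v_c1 = √(μ/r₁) = 1648 m/s; transfer-perilune v_p = √[μ(2/r₁ − 1/a_t)] = 2002 m/s.
Δv₁ = v_p − v_c1 = 354.3 m/s.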